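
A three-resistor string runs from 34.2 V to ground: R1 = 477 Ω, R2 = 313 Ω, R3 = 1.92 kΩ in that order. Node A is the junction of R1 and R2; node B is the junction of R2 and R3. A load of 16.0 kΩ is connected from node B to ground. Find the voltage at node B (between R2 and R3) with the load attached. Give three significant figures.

At node B, R3 is in parallel with the load: R3‖R_L = 1714 Ω.
Below node A the resistance is R2 + (R3‖R_L) = 2027 Ω, so V_A = 34.2 × 2027/2504 = 27.69 V.
Then V_B = V_A × (R3‖R_L)/(R2 + R3‖R_L) = 27.69 × 1714/2027 = 23.4 V.

V ≈ 23.4 V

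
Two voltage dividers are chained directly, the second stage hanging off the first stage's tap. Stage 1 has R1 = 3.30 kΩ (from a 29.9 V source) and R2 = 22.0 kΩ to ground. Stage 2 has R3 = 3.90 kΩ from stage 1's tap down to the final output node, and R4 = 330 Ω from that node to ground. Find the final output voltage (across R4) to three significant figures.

Stage 2 presents R3+R4 = 4230 Ω as a load on stage 1's tap.
Stage 1's lower leg becomes R2‖(R3+R4) = 3548 Ω, so V_mid = 29.9 × 3548/6848 = 15.49 V.
Stage 2 is itself unloaded: V_out = V_mid × R4/(R3+R4) = 15.49 × 330/4230 = 1.21 V.

V_out ≈ 1.21 V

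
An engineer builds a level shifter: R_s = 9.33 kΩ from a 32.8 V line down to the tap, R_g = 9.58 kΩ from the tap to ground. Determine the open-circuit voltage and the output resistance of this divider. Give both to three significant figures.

V_th = 16.6 V, R_th = 4.73 kΩ

V_th is the open-circuit tap voltage: 32.8 × 9.58/(9.33 + 9.58) = 16.6 V.
With the supply zeroed, R_s and R_g appear in parallel from the tap: R_th = R_s‖R_g = (9.33 × 9.58)/18.91 = 4.73 kΩ.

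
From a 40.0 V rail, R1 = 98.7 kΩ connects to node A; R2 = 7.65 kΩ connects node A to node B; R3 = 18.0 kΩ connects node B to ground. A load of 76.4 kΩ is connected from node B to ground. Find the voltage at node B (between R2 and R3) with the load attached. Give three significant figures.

V ≈ 4.82 V

At node B, R3 is in parallel with the load: R3‖R_L = 14.57 kΩ.
Below node A the resistance is R2 + (R3‖R_L) = 22.22 kΩ, so V_A = 40.0 × 22.22/120.9 = 7.350 V.
Then V_B = V_A × (R3‖R_L)/(R2 + R3‖R_L) = 7.350 × 14.57/22.22 = 4.82 V.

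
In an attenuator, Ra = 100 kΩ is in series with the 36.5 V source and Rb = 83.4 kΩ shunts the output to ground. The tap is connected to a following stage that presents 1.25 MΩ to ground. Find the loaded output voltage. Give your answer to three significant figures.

V_out ≈ 16.0 V

The load sits in parallel with Rb: Rb‖R_L = (83.4 × 1250) / (83.4 + 1250) = 78.18 kΩ.
V_out = 36.5 × 78.18 / (100 + 78.18) = 36.5 × 78.18/178.2 = 16.0 V.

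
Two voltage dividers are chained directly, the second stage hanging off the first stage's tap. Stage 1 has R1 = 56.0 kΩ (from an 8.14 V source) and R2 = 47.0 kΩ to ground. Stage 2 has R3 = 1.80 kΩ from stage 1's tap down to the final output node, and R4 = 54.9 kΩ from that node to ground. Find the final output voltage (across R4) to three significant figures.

V_out ≈ 2.48 V

Stage 2 presents R3+R4 = 56.70 kΩ as a load on stage 1's tap.
Stage 1's lower leg becomes R2‖(R3+R4) = 25.70 kΩ, so V_mid = 8.14 × 25.70/81.70 = 2.560 V.
Stage 2 is itself unloaded: V_out = V_mid × R4/(R3+R4) = 2.560 × 54.9/56.70 = 2.48 V.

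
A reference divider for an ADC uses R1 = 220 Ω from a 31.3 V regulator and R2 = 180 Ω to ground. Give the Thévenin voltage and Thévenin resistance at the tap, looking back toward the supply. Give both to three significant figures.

V_th = 14.1 V, R_th = 99.0 Ω

V_th is the open-circuit tap voltage: 31.3 × 180/(220 + 180) = 14.1 V.
With the supply zeroed, R1 and R2 appear in parallel from the tap: R_th = R1‖R2 = (220 × 180)/400.0 = 99.0 Ω.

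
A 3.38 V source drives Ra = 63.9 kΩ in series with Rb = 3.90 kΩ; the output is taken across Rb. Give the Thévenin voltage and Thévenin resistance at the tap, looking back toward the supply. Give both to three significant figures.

V_th = 0.194 V, R_th = 3.68 kΩ

V_th is the open-circuit tap voltage: 3.38 × 3.90/(63.9 + 3.90) = 0.194 V.
With the supply zeroed, Ra and Rb appear in parallel from the tap: R_th = Ra‖Rb = (63.9 × 3.90)/67.80 = 3.68 kΩ.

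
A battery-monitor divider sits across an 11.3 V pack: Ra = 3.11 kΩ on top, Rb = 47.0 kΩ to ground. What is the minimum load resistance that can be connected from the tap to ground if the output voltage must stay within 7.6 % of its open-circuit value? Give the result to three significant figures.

Output resistance R_th = Ra‖Rb = (3.11 × 47.0)/50.11 = 2.917 kΩ.
The fractional drop is R_th/(R_th + R_L); requiring this ≤ 0.0760 gives R_L ≥ R_th(1/0.0760 − 1) = 2.917 × 12.16 = 35.5 kΩ.

R_L(min) ≈ 35.5 kΩ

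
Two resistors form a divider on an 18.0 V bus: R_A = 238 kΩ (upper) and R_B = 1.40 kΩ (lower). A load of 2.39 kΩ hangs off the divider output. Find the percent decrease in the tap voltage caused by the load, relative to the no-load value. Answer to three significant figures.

Unloaded V = 18.0 × 1.40/239.4 = 0.1053 V.
Loaded: R_B‖R_L = 0.8828 kΩ, giving V = 18.0 × 0.8828/238.9 = 0.06652 V.
Drop = (0.1053 − 0.06652) / 0.1053 = 36.8 %.

36.8 %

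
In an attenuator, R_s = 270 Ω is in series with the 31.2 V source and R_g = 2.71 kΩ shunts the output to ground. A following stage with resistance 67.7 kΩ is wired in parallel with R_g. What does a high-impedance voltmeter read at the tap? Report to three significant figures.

V_out ≈ 28.3 V

The load sits in parallel with R_g: R_g‖R_L = (2710 × 67700) / (2710 + 67700) = 2606 Ω.
V_out = 31.2 × 2606 / (270 + 2606) = 31.2 × 2606/2876 = 28.3 V.
(Unloaded it would have been 28.4 V.)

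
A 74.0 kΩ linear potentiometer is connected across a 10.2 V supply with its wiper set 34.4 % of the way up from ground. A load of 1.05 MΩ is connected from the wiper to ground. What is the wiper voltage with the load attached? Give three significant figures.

The wiper splits the pot into (1−α)R = 48.54 kΩ above and αR = 25.46 kΩ below.
Lower section ‖ load = 24.85 kΩ.
V_wiper = 10.2 × 24.85/(48.54 + 24.85) = 3.45 V.

V ≈ 3.45 V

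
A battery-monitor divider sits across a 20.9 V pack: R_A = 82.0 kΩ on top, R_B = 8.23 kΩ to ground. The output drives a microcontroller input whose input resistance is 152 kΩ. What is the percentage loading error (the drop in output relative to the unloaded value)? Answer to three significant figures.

4.69 %

The divider's output (Thévenin) resistance is R_A‖R_B = 7.479 kΩ.
Fractional drop under load = R_th/(R_th + R_L) = 7.479 / (7.479 + 152) = 0.04690.
So the output falls by 4.69 %.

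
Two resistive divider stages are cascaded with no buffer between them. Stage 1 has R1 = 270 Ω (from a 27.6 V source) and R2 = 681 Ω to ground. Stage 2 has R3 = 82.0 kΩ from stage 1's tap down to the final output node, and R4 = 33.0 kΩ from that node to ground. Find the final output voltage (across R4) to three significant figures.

Stage 2 presents R3+R4 = 115000 Ω as a load on stage 1's tap.
Stage 1's lower leg becomes R2‖(R3+R4) = 677.0 Ω, so V_mid = 27.6 × 677.0/947.0 = 19.73 V.
Stage 2 is itself unloaded: V_out = V_mid × R4/(R3+R4) = 19.73 × 33000/115000 = 5.66 V.

V_out ≈ 5.66 V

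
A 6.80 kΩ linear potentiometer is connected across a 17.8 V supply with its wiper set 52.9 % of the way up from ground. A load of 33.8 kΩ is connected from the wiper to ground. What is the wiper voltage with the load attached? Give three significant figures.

The wiper splits the pot into (1−α)R = 3.203 kΩ above and αR = 3.597 kΩ below.
Lower section ‖ load = 3.251 kΩ.
V_wiper = 17.8 × 3.251/(3.203 + 3.251) = 8.97 V.

V ≈ 8.97 V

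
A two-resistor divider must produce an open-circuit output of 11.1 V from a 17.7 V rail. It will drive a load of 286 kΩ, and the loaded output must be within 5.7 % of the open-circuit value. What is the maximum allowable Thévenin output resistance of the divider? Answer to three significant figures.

R_th ≤ 17.3 kΩ

Loading drop = R_th/(R_th + R_L) ≤ 0.0570, so R_th ≤ R_L · ε/(1−ε) = 286 kΩ × 0.0570/0.9430 = 17.3 kΩ.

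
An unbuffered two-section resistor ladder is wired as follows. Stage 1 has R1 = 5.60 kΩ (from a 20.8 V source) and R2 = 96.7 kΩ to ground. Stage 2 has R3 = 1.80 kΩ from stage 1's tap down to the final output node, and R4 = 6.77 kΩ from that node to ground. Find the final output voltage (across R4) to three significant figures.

Stage 2 presents R3+R4 = 8.570 kΩ as a load on stage 1's tap.
Stage 1's lower leg becomes R2‖(R3+R4) = 7.872 kΩ, so V_mid = 20.8 × 7.872/13.47 = 12.15 V.
Stage 2 is itself unloaded: V_out = V_mid × R4/(R3+R4) = 12.15 × 6.77/8.570 = 9.60 V.

V_out ≈ 9.60 V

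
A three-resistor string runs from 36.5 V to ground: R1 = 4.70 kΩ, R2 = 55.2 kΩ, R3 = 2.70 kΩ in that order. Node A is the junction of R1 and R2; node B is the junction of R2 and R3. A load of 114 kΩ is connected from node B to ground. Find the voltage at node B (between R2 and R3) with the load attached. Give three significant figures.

At node B, R3 is in parallel with the load: R3‖R_L = 2.638 kΩ.
Below node A the resistance is R2 + (R3‖R_L) = 57.84 kΩ, so V_A = 36.5 × 57.84/62.54 = 33.76 V.
Then V_B = V_A × (R3‖R_L)/(R2 + R3‖R_L) = 33.76 × 2.638/57.84 = 1.54 V.

V ≈ 1.54 V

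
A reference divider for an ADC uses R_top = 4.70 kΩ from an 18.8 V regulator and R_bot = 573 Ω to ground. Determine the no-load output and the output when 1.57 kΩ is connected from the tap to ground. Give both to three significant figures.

Open-circuit: V = 18.8 × 573/(4700 + 573) = 2.04 V.
With the load, R_bot becomes R_bot‖R_L = 419.8 Ω, so V = 18.8 × 419.8/5120 = 1.54 V.

Unloaded: 2.04 V; loaded: 1.54 V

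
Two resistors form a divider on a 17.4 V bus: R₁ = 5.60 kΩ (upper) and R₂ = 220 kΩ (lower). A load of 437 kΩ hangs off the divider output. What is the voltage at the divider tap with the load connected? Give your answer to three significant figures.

V_out ≈ 16.8 V

The load sits in parallel with R₂: R₂‖R_L = (220 × 437) / (220 + 437) = 146.3 kΩ.
V_out = 17.4 × 146.3 / (5.60 + 146.3) = 17.4 × 146.3/151.9 = 16.8 V.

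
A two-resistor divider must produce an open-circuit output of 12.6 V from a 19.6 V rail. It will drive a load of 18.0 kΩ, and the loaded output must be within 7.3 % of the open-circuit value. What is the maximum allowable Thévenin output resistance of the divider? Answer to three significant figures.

R_th ≤ 1.42 kΩ

Loading drop = R_th/(R_th + R_L) ≤ 0.0730, so R_th ≤ R_L · ε/(1−ε) = 18.0 kΩ × 0.0730/0.9270 = 1.42 kΩ.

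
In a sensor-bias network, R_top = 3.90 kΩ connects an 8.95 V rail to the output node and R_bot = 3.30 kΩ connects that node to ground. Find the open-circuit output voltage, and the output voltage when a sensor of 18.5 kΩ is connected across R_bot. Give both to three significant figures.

Open-circuit: V = 8.95 × 3.30/(3.90 + 3.30) = 4.10 V.
With the load, R_bot becomes R_bot‖R_L = 2.800 kΩ, so V = 8.95 × 2.800/6.700 = 3.74 V.

Unloaded: 4.10 V; loaded: 3.74 V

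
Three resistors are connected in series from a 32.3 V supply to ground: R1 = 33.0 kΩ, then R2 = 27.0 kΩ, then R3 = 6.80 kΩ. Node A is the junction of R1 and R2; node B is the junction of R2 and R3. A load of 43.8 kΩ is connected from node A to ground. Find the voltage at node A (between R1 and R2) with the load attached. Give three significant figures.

Below node A the series string R2+R3 = 33.80 kΩ sits in parallel with the 43.8 kΩ load: 19.08 kΩ.
V_A = 32.3 × 19.08/(33.0 + 19.08) = 11.8 V.

V ≈ 11.8 V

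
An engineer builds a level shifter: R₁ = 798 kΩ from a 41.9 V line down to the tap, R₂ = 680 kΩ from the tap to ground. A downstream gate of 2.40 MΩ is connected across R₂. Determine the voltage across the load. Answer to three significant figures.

The load sits in parallel with R₂: R₂‖R_L = (680 × 2400) / (680 + 2400) = 529.9 kΩ.
V_out = 41.9 × 529.9 / (798 + 529.9) = 41.9 × 529.9/1328 = 16.7 V.

V_out ≈ 16.7 V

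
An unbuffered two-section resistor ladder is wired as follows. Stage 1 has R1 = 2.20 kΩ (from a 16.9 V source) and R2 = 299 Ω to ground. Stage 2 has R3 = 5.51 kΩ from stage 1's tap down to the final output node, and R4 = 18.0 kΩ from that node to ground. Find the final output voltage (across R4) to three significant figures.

Stage 2 presents R3+R4 = 23510 Ω as a load on stage 1's tap.
Stage 1's lower leg becomes R2‖(R3+R4) = 295.2 Ω, so V_mid = 16.9 × 295.2/2495 = 2.000 V.
Stage 2 is itself unloaded: V_out = V_mid × R4/(R3+R4) = 2.000 × 18000/23510 = 1.53 V.

V_out ≈ 1.53 V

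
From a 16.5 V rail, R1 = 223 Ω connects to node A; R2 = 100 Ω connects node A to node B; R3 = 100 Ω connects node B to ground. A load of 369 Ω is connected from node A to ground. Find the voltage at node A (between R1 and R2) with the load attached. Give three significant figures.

V ≈ 6.07 V

Below node A the series string R2+R3 = 200.0 Ω sits in parallel with the 369 Ω load: 129.7 Ω.
V_A = 16.5 × 129.7/(223 + 129.7) = 6.07 V.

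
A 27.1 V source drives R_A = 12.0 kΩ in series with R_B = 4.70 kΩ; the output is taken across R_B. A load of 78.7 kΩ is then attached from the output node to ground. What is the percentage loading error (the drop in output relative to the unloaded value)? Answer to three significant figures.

4.11 %

The divider's output (Thévenin) resistance is R_A‖R_B = 3.377 kΩ.
Fractional drop under load = R_th/(R_th + R_L) = 3.377 / (3.377 + 78.7) = 0.04115.
So the output falls by 4.11 %.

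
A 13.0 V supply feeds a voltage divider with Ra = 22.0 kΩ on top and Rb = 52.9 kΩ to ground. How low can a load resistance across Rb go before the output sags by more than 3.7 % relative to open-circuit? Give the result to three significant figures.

Output resistance R_th = Ra‖Rb = (22.0 × 52.9)/74.90 = 15.54 kΩ.
The fractional drop is R_th/(R_th + R_L); requiring this ≤ 0.0370 gives R_L ≥ R_th(1/0.0370 − 1) = 15.54 × 26.03 = 404 kΩ.

R_L(min) ≈ 404 kΩ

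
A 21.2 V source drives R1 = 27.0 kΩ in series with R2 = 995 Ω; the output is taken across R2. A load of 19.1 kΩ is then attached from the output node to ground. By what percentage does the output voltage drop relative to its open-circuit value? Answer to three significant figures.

4.78 %

The divider's output (Thévenin) resistance is R1‖R2 = 959.6 Ω.
Fractional drop under load = R_th/(R_th + R_L) = 959.6 / (959.6 + 19100) = 0.04784.
So the output falls by 4.78 %.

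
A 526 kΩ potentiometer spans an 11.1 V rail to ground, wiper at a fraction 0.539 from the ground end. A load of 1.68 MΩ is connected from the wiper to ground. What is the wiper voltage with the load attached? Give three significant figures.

V ≈ 5.55 V

The wiper splits the pot into (1−α)R = 242.5 kΩ above and αR = 283.5 kΩ below.
Lower section ‖ load = 242.6 kΩ.
V_wiper = 11.1 × 242.6/(242.5 + 242.6) = 5.55 V.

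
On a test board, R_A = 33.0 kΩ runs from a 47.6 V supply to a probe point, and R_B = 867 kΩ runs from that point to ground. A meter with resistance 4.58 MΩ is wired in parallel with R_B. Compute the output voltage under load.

V_out ≈ 45.5 V

The load sits in parallel with R_B: R_B‖R_L = (867 × 4580) / (867 + 4580) = 729.0 kΩ.
V_out = 47.6 × 729.0 / (33.0 + 729.0) = 47.6 × 729.0/762.0 = 45.5 V.
(Unloaded it would have been 45.9 V.)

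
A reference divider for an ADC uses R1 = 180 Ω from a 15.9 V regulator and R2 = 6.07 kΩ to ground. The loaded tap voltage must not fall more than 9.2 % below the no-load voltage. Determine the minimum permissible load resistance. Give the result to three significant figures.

R_L(min) ≈ 1.73 kΩ

Output resistance R_th = R1‖R2 = (180 × 6070)/6250 = 174.8 Ω.
The fractional drop is R_th/(R_th + R_L); requiring this ≤ 0.0920 gives R_L ≥ R_th(1/0.0920 − 1) = 174.8 × 9.870 = 1.73 kΩ.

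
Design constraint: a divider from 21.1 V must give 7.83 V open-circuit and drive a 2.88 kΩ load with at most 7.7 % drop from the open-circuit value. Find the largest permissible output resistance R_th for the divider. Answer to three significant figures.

Loading drop = R_th/(R_th + R_L) ≤ 0.0770, so R_th ≤ R_L · ε/(1−ε) = 2.88 kΩ × 0.0770/0.9230 = 240 Ω.
(Any R1, R2 with R2/(R1+R2) = 0.371 and R1‖R2 ≤ 240 Ω will meet the spec.)

R_th ≤ 240 Ω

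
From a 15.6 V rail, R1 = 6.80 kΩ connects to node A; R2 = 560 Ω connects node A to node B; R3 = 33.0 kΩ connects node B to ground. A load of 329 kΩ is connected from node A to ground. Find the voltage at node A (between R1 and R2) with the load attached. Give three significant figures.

V ≈ 12.8 V

Below node A the series string R2+R3 = 33560 Ω sits in parallel with the 329000 Ω load: 30450 Ω.
V_A = 15.6 × 30450/(6800 + 30450) = 12.8 V.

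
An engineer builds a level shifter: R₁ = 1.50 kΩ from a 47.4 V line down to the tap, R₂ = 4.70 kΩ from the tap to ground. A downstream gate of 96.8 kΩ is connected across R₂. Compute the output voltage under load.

V_out ≈ 35.5 V

The load sits in parallel with R₂: R₂‖R_L = (4.70 × 96.8) / (4.70 + 96.8) = 4.482 kΩ.
V_out = 47.4 × 4.482 / (1.50 + 4.482) = 47.4 × 4.482/5.982 = 35.5 V.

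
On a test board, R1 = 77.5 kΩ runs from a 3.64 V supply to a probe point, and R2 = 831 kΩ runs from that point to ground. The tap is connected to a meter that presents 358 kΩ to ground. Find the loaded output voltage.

V_out ≈ 2.78 V

The load sits in parallel with R2: R2‖R_L = (831 × 358) / (831 + 358) = 250.2 kΩ.
V_out = 3.64 × 250.2 / (77.5 + 250.2) = 3.64 × 250.2/327.7 = 2.78 V.
(Unloaded it would have been 3.33 V.)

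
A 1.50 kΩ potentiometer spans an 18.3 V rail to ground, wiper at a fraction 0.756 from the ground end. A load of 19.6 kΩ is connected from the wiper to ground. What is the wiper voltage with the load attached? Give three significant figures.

The wiper splits the pot into (1−α)R = 366.0 Ω above and αR = 1134 Ω below.
Lower section ‖ load = 1072 Ω.
V_wiper = 18.3 × 1072/(366.0 + 1072) = 13.6 V.

V ≈ 13.6 V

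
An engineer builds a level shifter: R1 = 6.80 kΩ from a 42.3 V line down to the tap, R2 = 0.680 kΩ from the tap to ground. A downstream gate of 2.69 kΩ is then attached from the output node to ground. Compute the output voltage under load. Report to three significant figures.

V_out ≈ 3.13 V

The load sits in parallel with R2: R2‖R_L = (680 × 2690) / (680 + 2690) = 542.8 Ω.
V_out = 42.3 × 542.8 / (6800 + 542.8) = 42.3 × 542.8/7343 = 3.13 V.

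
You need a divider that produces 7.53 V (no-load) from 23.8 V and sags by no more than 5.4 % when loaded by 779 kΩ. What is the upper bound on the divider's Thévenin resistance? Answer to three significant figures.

Loading drop = R_th/(R_th + R_L) ≤ 0.0540, so R_th ≤ R_L · ε/(1−ε) = 779 kΩ × 0.0540/0.9460 = 44.5 kΩ.
(Any R1, R2 with R2/(R1+R2) = 0.316 and R1‖R2 ≤ 44.5 kΩ will meet the spec.)

R_th ≤ 44.5 kΩ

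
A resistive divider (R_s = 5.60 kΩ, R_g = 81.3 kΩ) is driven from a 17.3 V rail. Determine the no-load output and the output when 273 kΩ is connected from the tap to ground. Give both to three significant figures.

Open-circuit: V = 17.3 × 81.3/(5.60 + 81.3) = 16.2 V.
With the load, R_g becomes R_g‖R_L = 62.64 kΩ, so V = 17.3 × 62.64/68.24 = 15.9 V.

Unloaded: 16.2 V; loaded: 15.9 V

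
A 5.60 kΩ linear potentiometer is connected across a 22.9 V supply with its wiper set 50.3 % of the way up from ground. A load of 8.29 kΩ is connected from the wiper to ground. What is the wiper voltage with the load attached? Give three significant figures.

V ≈ 9.85 V

The wiper splits the pot into (1−α)R = 2.783 kΩ above and αR = 2.817 kΩ below.
Lower section ‖ load = 2.102 kΩ.
V_wiper = 22.9 × 2.102/(2.783 + 2.102) = 9.85 V.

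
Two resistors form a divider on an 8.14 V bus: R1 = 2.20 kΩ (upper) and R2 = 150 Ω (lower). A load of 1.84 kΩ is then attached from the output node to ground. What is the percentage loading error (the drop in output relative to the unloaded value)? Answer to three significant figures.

The divider's output (Thévenin) resistance is R1‖R2 = 140.4 Ω.
Fractional drop under load = R_th/(R_th + R_L) = 140.4 / (140.4 + 1840) = 0.07091.
So the output falls by 7.09 %.

7.09 %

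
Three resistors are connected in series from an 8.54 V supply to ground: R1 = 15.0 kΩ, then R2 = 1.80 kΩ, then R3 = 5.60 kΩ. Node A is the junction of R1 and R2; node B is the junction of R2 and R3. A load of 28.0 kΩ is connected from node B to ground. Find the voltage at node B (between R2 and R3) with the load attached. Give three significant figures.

V ≈ 1.86 V

At node B, R3 is in parallel with the load: R3‖R_L = 4.667 kΩ.
Below node A the resistance is R2 + (R3‖R_L) = 6.467 kΩ, so V_A = 8.54 × 6.467/21.47 = 2.573 V.
Then V_B = V_A × (R3‖R_L)/(R2 + R3‖R_L) = 2.573 × 4.667/6.467 = 1.86 V.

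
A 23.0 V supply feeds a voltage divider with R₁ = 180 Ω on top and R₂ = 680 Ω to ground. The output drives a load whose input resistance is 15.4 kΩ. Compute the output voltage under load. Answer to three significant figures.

The load sits in parallel with R₂: R₂‖R_L = (680 × 15400) / (680 + 15400) = 651.2 Ω.
V_out = 23.0 × 651.2 / (180 + 651.2) = 23.0 × 651.2/831.2 = 18.0 V.

V_out ≈ 18.0 V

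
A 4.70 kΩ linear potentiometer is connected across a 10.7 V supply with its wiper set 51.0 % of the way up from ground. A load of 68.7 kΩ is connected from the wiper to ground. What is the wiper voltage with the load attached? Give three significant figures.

The wiper splits the pot into (1−α)R = 2.303 kΩ above and αR = 2.397 kΩ below.
Lower section ‖ load = 2.316 kΩ.
V_wiper = 10.7 × 2.316/(2.303 + 2.316) = 5.37 V.

V ≈ 5.37 V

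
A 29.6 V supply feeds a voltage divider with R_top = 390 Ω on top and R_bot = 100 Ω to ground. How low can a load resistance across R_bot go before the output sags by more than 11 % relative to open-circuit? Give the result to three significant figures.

R_L(min) ≈ 644 Ω

Output resistance R_th = R_top‖R_bot = (390 × 100)/490.0 = 79.59 Ω.
The fractional drop is R_th/(R_th + R_L); requiring this ≤ 0.110 gives R_L ≥ R_th(1/0.110 − 1) = 79.59 × 8.091 = 644 Ω.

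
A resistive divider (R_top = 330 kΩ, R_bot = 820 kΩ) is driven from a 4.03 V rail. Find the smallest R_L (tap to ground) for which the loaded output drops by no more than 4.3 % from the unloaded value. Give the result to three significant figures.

Output resistance R_th = R_top‖R_bot = (330 × 820)/1150 = 235.3 kΩ.
The fractional drop is R_th/(R_th + R_L); requiring this ≤ 0.0430 gives R_L ≥ R_th(1/0.0430 − 1) = 235.3 × 22.26 = 5.24 MΩ.

R_L(min) ≈ 5.24 MΩ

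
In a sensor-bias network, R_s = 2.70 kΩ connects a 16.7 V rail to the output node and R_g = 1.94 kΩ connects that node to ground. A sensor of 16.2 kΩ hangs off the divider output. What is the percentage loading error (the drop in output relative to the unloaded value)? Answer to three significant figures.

The divider's output (Thévenin) resistance is R_s‖R_g = 1.129 kΩ.
Fractional drop under load = R_th/(R_th + R_L) = 1.129 / (1.129 + 16.2) = 0.06514.
So the output falls by 6.51 %.

6.51 %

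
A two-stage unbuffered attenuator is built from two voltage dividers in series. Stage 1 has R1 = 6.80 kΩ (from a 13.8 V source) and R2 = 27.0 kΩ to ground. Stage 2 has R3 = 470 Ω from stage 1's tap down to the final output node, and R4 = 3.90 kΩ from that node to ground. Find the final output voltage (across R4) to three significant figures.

Stage 2 presents R3+R4 = 4370 Ω as a load on stage 1's tap.
Stage 1's lower leg becomes R2‖(R3+R4) = 3761 Ω, so V_mid = 13.8 × 3761/10560 = 4.915 V.
Stage 2 is itself unloaded: V_out = V_mid × R4/(R3+R4) = 4.915 × 3900/4370 = 4.39 V.

V_out ≈ 4.39 V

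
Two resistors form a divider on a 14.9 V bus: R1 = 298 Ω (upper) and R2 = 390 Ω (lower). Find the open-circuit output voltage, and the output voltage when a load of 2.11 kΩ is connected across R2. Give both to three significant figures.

Open-circuit: V = 14.9 × 390/(298 + 390) = 8.45 V.
With the load, R2 becomes R2‖R_L = 329.2 Ω, so V = 14.9 × 329.2/627.2 = 7.82 V.

Unloaded: 8.45 V; loaded: 7.82 V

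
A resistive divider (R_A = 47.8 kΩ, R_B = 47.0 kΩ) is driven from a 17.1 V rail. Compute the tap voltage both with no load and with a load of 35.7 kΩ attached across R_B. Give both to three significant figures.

Unloaded: 8.48 V; loaded: 5.10 V

Open-circuit: V = 17.1 × 47.0/(47.8 + 47.0) = 8.48 V.
With the load, R_B becomes R_B‖R_L = 20.29 kΩ, so V = 17.1 × 20.29/68.09 = 5.10 V.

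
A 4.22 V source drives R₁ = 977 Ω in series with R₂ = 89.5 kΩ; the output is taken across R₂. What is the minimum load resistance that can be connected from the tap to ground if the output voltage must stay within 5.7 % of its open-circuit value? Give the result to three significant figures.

Output resistance R_th = R₁‖R₂ = (977 × 89500)/90480 = 966.5 Ω.
The fractional drop is R_th/(R_th + R_L); requiring this ≤ 0.0570 gives R_L ≥ R_th(1/0.0570 − 1) = 966.5 × 16.54 = 16.0 kΩ.

R_L(min) ≈ 16.0 kΩ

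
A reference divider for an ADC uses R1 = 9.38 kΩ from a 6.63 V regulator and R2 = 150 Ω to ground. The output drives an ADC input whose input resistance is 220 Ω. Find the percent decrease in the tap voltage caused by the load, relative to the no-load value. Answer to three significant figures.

40.2 %

The divider's output (Thévenin) resistance is R1‖R2 = 147.6 Ω.
Fractional drop under load = R_th/(R_th + R_L) = 147.6 / (147.6 + 220) = 0.4016.
So the output falls by 40.2 %.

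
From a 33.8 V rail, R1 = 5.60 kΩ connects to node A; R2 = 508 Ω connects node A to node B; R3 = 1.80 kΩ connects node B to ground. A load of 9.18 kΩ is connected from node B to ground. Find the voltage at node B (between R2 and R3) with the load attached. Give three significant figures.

At node B, R3 is in parallel with the load: R3‖R_L = 1505 Ω.
Below node A the resistance is R2 + (R3‖R_L) = 2013 Ω, so V_A = 33.8 × 2013/7613 = 8.937 V.
Then V_B = V_A × (R3‖R_L)/(R2 + R3‖R_L) = 8.937 × 1505/2013 = 6.68 V.

V ≈ 6.68 V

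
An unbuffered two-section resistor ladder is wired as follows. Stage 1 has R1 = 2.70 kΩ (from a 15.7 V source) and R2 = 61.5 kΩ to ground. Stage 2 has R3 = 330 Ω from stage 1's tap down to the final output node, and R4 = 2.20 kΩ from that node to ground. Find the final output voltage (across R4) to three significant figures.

Stage 2 presents R3+R4 = 2530 Ω as a load on stage 1's tap.
Stage 1's lower leg becomes R2‖(R3+R4) = 2430 Ω, so V_mid = 15.7 × 2430/5130 = 7.437 V.
Stage 2 is itself unloaded: V_out = V_mid × R4/(R3+R4) = 7.437 × 2200/2530 = 6.47 V.

V_out ≈ 6.47 V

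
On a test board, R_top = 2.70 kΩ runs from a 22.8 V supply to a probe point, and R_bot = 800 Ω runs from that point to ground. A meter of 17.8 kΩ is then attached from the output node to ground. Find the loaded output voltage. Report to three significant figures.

V_out ≈ 5.04 V

The load sits in parallel with R_bot: R_bot‖R_L = (800 × 17800) / (800 + 17800) = 765.6 Ω.
V_out = 22.8 × 765.6 / (2700 + 765.6) = 22.8 × 765.6/3466 = 5.04 V.
(Unloaded it would have been 5.21 V.)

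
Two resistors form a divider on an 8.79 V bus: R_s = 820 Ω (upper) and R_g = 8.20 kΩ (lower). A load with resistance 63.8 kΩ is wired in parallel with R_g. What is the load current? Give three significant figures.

R_g‖R_L = 7266 Ω; V_out = 8.79 × 7266/8086 = 7.899 V.
I_L = V_out / R_L = 7.899 / 63.8 kΩ = 0.124 mA.

I_L ≈ 0.124 mA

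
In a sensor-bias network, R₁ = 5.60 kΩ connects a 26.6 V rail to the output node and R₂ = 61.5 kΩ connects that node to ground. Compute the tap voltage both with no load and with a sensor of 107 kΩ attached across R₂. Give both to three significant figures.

Open-circuit: V = 26.6 × 61.5/(5.60 + 61.5) = 24.4 V.
With the load, R₂ becomes R₂‖R_L = 39.05 kΩ, so V = 26.6 × 39.05/44.65 = 23.3 V.

Unloaded: 24.4 V; loaded: 23.3 V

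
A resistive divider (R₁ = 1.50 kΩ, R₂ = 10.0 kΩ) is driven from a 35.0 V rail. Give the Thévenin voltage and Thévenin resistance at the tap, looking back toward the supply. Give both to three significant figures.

V_th is the open-circuit tap voltage: 35.0 × 10.0/(1.50 + 10.0) = 30.4 V.
With the supply zeroed, R₁ and R₂ appear in parallel from the tap: R_th = R₁‖R₂ = (1.50 × 10.0)/11.50 = 1.30 kΩ.

V_th = 30.4 V, R_th = 1.30 kΩ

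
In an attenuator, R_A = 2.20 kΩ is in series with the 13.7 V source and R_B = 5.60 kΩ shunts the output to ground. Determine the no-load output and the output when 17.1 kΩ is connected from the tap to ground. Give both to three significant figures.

Unloaded: 9.84 V; loaded: 9.00 V

Open-circuit: V = 13.7 × 5.60/(2.20 + 5.60) = 9.84 V.
With the load, R_B becomes R_B‖R_L = 4.219 kΩ, so V = 13.7 × 4.219/6.419 = 9.00 V.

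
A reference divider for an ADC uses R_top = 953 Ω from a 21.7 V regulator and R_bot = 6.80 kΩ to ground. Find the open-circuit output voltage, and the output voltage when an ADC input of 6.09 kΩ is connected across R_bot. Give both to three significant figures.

Open-circuit: V = 21.7 × 6800/(953 + 6800) = 19.0 V.
With the load, R_bot becomes R_bot‖R_L = 3213 Ω, so V = 21.7 × 3213/4166 = 16.7 V.

Unloaded: 19.0 V; loaded: 16.7 V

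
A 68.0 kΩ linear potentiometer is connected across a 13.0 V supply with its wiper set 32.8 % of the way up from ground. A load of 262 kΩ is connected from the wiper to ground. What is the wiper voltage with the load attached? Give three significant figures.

V ≈ 4.03 V

The wiper splits the pot into (1−α)R = 45.70 kΩ above and αR = 22.30 kΩ below.
Lower section ‖ load = 20.55 kΩ.
V_wiper = 13.0 × 20.55/(45.70 + 20.55) = 4.03 V.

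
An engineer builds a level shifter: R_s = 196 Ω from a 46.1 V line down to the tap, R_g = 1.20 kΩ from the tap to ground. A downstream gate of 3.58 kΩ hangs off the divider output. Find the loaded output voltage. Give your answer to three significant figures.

V_out ≈ 37.8 V

The load sits in parallel with R_g: R_g‖R_L = (1200 × 3580) / (1200 + 3580) = 898.7 Ω.
V_out = 46.1 × 898.7 / (196 + 898.7) = 46.1 × 898.7/1095 = 37.8 V.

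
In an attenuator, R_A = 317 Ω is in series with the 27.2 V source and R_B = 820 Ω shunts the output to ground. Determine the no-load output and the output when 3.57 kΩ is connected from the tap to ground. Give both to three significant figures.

Open-circuit: V = 27.2 × 820/(317 + 820) = 19.6 V.
With the load, R_B becomes R_B‖R_L = 666.8 Ω, so V = 27.2 × 666.8/983.8 = 18.4 V.

Unloaded: 19.6 V; loaded: 18.4 V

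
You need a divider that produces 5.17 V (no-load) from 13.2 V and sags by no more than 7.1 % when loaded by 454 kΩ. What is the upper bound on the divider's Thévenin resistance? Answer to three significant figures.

R_th ≤ 34.7 kΩ

Loading drop = R_th/(R_th + R_L) ≤ 0.0710, so R_th ≤ R_L · ε/(1−ε) = 454 kΩ × 0.0710/0.9290 = 34.7 kΩ.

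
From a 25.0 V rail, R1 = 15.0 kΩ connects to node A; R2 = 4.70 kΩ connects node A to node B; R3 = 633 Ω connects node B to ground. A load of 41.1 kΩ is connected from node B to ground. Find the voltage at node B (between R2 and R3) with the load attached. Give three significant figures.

V ≈ 0.767 V

At node B, R3 is in parallel with the load: R3‖R_L = 623.4 Ω.
Below node A the resistance is R2 + (R3‖R_L) = 5323 Ω, so V_A = 25.0 × 5323/20320 = 6.548 V.
Then V_B = V_A × (R3‖R_L)/(R2 + R3‖R_L) = 6.548 × 623.4/5323 = 0.767 V.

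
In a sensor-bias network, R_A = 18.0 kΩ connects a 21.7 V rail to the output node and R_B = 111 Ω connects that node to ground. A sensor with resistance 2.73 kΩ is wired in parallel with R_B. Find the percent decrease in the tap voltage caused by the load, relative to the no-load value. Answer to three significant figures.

The divider's output (Thévenin) resistance is R_A‖R_B = 110.3 Ω.
Fractional drop under load = R_th/(R_th + R_L) = 110.3 / (110.3 + 2730) = 0.03884.
So the output falls by 3.88 %.

3.88 %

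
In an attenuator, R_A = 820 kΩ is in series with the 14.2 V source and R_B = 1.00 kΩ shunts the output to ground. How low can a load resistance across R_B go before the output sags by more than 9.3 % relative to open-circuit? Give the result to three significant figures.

R_L(min) ≈ 9.74 kΩ

Output resistance R_th = R_A‖R_B = (820000 × 1000)/821000 = 998.8 Ω.
The fractional drop is R_th/(R_th + R_L); requiring this ≤ 0.0930 gives R_L ≥ R_th(1/0.0930 − 1) = 998.8 × 9.753 = 9.74 kΩ.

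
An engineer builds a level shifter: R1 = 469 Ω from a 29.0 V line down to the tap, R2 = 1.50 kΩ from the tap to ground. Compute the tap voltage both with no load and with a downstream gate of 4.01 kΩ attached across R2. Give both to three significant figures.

Open-circuit: V = 29.0 × 1500/(469 + 1500) = 22.1 V.
With the load, R2 becomes R2‖R_L = 1092 Ω, so V = 29.0 × 1092/1561 = 20.3 V.

Unloaded: 22.1 V; loaded: 20.3 V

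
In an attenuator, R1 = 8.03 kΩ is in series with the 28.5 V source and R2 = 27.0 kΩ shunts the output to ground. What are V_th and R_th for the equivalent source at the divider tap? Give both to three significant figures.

V_th is the open-circuit tap voltage: 28.5 × 27.0/(8.03 + 27.0) = 22.0 V.
With the supply zeroed, R1 and R2 appear in parallel from the tap: R_th = R1‖R2 = (8.03 × 27.0)/35.03 = 6.19 kΩ.

V_th = 22.0 V, R_th = 6.19 kΩ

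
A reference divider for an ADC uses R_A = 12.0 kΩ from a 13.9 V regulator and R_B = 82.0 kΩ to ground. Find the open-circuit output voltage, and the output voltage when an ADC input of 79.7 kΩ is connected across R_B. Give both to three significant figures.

Open-circuit: V = 13.9 × 82.0/(12.0 + 82.0) = 12.1 V.
With the load, R_B becomes R_B‖R_L = 40.42 kΩ, so V = 13.9 × 40.42/52.42 = 10.7 V.

Unloaded: 12.1 V; loaded: 10.7 V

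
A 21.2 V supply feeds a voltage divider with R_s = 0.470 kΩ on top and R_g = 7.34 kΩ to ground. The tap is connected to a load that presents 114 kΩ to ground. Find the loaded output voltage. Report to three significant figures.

V_out ≈ 19.8 V

The load sits in parallel with R_g: R_g‖R_L = (7340 × 114000) / (7340 + 114000) = 6896 Ω.
V_out = 21.2 × 6896 / (470 + 6896) = 21.2 × 6896/7366 = 19.8 V.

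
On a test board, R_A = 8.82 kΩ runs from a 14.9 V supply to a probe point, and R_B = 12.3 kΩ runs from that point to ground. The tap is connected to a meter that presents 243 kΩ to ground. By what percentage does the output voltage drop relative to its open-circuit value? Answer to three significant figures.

The divider's output (Thévenin) resistance is R_A‖R_B = 5.137 kΩ.
Fractional drop under load = R_th/(R_th + R_L) = 5.137 / (5.137 + 243) = 0.02070.
So the output falls by 2.07 %.

2.07 %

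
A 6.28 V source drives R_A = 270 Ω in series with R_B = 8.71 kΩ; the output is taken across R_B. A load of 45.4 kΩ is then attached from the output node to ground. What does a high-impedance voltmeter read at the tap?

V_out ≈ 6.06 V

The load sits in parallel with R_B: R_B‖R_L = (8710 × 45400) / (8710 + 45400) = 7308 Ω.
V_out = 6.28 × 7308 / (270 + 7308) = 6.28 × 7308/7578 = 6.06 V.
(Unloaded it would have been 6.09 V.)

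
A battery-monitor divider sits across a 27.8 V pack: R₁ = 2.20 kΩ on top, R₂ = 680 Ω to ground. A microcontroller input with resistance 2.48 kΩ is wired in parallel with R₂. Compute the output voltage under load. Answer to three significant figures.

V_out ≈ 5.43 V

The load sits in parallel with R₂: R₂‖R_L = (680 × 2480) / (680 + 2480) = 533.7 Ω.
V_out = 27.8 × 533.7 / (2200 + 533.7) = 27.8 × 533.7/2734 = 5.43 V.
(Unloaded it would have been 6.56 V.)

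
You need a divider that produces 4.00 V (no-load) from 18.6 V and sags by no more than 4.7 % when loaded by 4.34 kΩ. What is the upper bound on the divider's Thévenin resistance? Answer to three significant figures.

Loading drop = R_th/(R_th + R_L) ≤ 0.0470, so R_th ≤ R_L · ε/(1−ε) = 4.34 kΩ × 0.0470/0.9530 = 214 Ω.
(Any R1, R2 with R2/(R1+R2) = 0.215 and R1‖R2 ≤ 214 Ω will meet the spec.)

R_th ≤ 214 Ω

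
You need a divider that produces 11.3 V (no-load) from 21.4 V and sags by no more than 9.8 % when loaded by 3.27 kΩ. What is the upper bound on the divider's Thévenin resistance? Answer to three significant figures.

Loading drop = R_th/(R_th + R_L) ≤ 0.0980, so R_th ≤ R_L · ε/(1−ε) = 3.27 kΩ × 0.0980/0.9020 = 355 Ω.

R_th ≤ 355 Ω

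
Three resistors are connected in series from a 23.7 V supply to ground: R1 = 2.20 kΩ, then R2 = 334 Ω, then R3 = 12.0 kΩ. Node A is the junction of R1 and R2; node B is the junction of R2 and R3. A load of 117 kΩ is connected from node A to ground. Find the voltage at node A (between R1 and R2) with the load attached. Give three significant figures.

V ≈ 19.8 V

Below node A the series string R2+R3 = 12330 Ω sits in parallel with the 117000 Ω load: 11160 Ω.
V_A = 23.7 × 11160/(2200 + 11160) = 19.8 V.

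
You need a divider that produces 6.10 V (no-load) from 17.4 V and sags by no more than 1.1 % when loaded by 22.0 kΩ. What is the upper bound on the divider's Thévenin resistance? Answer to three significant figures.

Loading drop = R_th/(R_th + R_L) ≤ 0.0110, so R_th ≤ R_L · ε/(1−ε) = 22.0 kΩ × 0.0110/0.9890 = 245 Ω.

R_th ≤ 245 Ω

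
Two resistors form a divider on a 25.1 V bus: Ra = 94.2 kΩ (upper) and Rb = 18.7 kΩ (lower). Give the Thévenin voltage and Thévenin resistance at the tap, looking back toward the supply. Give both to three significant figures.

V_th is the open-circuit tap voltage: 25.1 × 18.7/(94.2 + 18.7) = 4.16 V.
With the supply zeroed, Ra and Rb appear in parallel from the tap: R_th = Ra‖Rb = (94.2 × 18.7)/112.9 = 15.6 kΩ.

V_th = 4.16 V, R_th = 15.6 kΩ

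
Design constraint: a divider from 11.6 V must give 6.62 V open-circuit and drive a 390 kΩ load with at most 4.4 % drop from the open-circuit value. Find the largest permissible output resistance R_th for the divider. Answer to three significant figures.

R_th ≤ 17.9 kΩ

Loading drop = R_th/(R_th + R_L) ≤ 0.0440, so R_th ≤ R_L · ε/(1−ε) = 390 kΩ × 0.0440/0.9560 = 17.9 kΩ.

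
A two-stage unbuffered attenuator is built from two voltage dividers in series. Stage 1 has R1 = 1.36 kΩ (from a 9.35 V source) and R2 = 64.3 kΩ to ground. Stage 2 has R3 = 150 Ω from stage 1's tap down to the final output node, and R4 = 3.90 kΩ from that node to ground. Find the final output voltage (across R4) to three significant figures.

V_out ≈ 6.64 V

Stage 2 presents R3+R4 = 4050 Ω as a load on stage 1's tap.
Stage 1's lower leg becomes R2‖(R3+R4) = 3810 Ω, so V_mid = 9.35 × 3810/5170 = 6.890 V.
Stage 2 is itself unloaded: V_out = V_mid × R4/(R3+R4) = 6.890 × 3900/4050 = 6.64 V.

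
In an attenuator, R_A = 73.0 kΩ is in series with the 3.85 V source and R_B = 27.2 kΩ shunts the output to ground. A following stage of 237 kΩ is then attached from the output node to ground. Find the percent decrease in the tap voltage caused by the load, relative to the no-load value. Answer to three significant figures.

The divider's output (Thévenin) resistance is R_A‖R_B = 19.82 kΩ.
Fractional drop under load = R_th/(R_th + R_L) = 19.82 / (19.82 + 237) = 0.07716.
So the output falls by 7.72 %.

7.72 %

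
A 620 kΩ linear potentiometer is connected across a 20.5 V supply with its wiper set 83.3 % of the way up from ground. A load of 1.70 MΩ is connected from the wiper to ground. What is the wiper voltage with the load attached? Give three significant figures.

The wiper splits the pot into (1−α)R = 103.5 kΩ above and αR = 516.5 kΩ below.
Lower section ‖ load = 396.1 kΩ.
V_wiper = 20.5 × 396.1/(103.5 + 396.1) = 16.3 V.

V ≈ 16.3 V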